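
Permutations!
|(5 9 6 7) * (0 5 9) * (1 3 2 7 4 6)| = 10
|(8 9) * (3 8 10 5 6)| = |(3 8 9 10 5 6)| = 6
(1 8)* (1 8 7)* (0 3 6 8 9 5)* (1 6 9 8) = (0 3 9 5)(1 7 6) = [3, 7, 2, 9, 4, 0, 1, 6, 8, 5]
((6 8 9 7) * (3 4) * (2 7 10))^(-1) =(2 10 9 8 6 7)(3 4)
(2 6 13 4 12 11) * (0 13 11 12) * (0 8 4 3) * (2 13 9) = (0 9 2 6 11 13 3)(4 8) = [9, 1, 6, 0, 8, 5, 11, 7, 4, 2, 10, 13, 12, 3]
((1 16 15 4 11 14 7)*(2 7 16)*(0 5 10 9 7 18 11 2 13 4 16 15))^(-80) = ((0 5 10 9 7 1 13 4 2 18 11 14 15 16))^(-80) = (0 7 2 15 10 13 11)(1 18 16 9 4 14 5)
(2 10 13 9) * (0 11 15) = (0 11 15)(2 10 13 9) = [11, 1, 10, 3, 4, 5, 6, 7, 8, 2, 13, 15, 12, 9, 14, 0]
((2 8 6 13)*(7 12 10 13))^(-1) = ((2 8 6 7 12 10 13))^(-1) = (2 13 10 12 7 6 8)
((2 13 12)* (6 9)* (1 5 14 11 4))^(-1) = ((1 5 14 11 4)(2 13 12)(6 9))^(-1) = (1 4 11 14 5)(2 12 13)(6 9)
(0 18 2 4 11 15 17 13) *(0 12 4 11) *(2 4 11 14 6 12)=[18, 1, 14, 3, 0, 5, 12, 7, 8, 9, 10, 15, 11, 2, 6, 17, 16, 13, 4]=(0 18 4)(2 14 6 12 11 15 17 13)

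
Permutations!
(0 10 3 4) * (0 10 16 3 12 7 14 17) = [16, 1, 2, 4, 10, 5, 6, 14, 8, 9, 12, 11, 7, 13, 17, 15, 3, 0] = (0 16 3 4 10 12 7 14 17)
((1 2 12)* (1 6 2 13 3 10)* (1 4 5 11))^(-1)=((1 13 3 10 4 5 11)(2 12 6))^(-1)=(1 11 5 4 10 3 13)(2 6 12)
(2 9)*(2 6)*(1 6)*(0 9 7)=(0 9 1 6 2 7)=[9, 6, 7, 3, 4, 5, 2, 0, 8, 1]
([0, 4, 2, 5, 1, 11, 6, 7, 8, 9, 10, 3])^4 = (3 5 11)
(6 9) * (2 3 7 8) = (2 3 7 8)(6 9) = [0, 1, 3, 7, 4, 5, 9, 8, 2, 6]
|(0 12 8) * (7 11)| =6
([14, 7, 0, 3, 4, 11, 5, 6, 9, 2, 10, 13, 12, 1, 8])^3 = (0 9 14 2 8)(1 5)(6 13)(7 11)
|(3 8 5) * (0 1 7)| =|(0 1 7)(3 8 5)| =3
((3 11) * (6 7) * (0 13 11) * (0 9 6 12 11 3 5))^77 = ((0 13 3 9 6 7 12 11 5))^77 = (0 7 13 12 3 11 9 5 6)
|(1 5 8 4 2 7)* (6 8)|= 7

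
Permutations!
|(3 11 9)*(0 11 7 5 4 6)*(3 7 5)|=|(0 11 9 7 3 5 4 6)|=8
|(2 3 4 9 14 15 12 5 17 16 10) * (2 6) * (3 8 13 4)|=13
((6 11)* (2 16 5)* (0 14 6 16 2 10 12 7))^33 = ((0 14 6 11 16 5 10 12 7))^33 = (0 10 11)(5 6 7)(12 16 14)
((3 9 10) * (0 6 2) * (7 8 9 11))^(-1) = (0 2 6)(3 10 9 8 7 11)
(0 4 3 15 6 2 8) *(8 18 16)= [4, 1, 18, 15, 3, 5, 2, 7, 0, 9, 10, 11, 12, 13, 14, 6, 8, 17, 16]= (0 4 3 15 6 2 18 16 8)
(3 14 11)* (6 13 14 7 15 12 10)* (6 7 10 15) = (3 10 7 6 13 14 11)(12 15) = [0, 1, 2, 10, 4, 5, 13, 6, 8, 9, 7, 3, 15, 14, 11, 12]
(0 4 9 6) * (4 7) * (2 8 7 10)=(0 10 2 8 7 4 9 6)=[10, 1, 8, 3, 9, 5, 0, 4, 7, 6, 2]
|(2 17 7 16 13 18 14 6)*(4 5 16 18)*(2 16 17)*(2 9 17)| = 11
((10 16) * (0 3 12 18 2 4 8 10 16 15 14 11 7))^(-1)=((0 3 12 18 2 4 8 10 15 14 11 7))^(-1)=(0 7 11 14 15 10 8 4 2 18 12 3)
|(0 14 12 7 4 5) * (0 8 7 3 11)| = 20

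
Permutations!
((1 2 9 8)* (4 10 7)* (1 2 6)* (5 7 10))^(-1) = (10)(1 6)(2 8 9)(4 7 5)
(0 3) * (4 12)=(0 3)(4 12)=[3, 1, 2, 0, 12, 5, 6, 7, 8, 9, 10, 11, 4]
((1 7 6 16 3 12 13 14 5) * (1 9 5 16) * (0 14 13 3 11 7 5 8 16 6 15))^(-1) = ((0 14 6 1 5 9 8 16 11 7 15)(3 12))^(-1) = (0 15 7 11 16 8 9 5 1 6 14)(3 12)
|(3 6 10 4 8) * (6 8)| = 6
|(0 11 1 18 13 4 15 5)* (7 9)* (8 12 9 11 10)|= |(0 10 8 12 9 7 11 1 18 13 4 15 5)|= 13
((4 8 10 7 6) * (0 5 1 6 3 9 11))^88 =((0 5 1 6 4 8 10 7 3 9 11))^88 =(11)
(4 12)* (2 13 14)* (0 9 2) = (0 9 2 13 14)(4 12) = [9, 1, 13, 3, 12, 5, 6, 7, 8, 2, 10, 11, 4, 14, 0]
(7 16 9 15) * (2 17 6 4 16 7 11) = [0, 1, 17, 3, 16, 5, 4, 7, 8, 15, 10, 2, 12, 13, 14, 11, 9, 6] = (2 17 6 4 16 9 15 11)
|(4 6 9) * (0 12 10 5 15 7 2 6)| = 10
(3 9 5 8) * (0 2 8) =(0 2 8 3 9 5) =[2, 1, 8, 9, 4, 0, 6, 7, 3, 5]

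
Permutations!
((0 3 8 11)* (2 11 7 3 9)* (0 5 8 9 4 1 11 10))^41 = (0 9 8 1 10 3 5 4 2 7 11)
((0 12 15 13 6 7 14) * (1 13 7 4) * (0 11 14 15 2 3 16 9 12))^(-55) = ((1 13 6 4)(2 3 16 9 12)(7 15)(11 14))^(-55) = (16)(1 13 6 4)(7 15)(11 14)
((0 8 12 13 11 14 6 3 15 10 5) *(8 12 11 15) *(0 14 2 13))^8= ((0 12)(2 13 15 10 5 14 6 3 8 11))^8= (2 8 6 5 15)(3 14 10 13 11)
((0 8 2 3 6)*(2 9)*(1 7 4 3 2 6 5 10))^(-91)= (0 8 9 6)(1 10 5 3 4 7)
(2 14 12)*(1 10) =(1 10)(2 14 12) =[0, 10, 14, 3, 4, 5, 6, 7, 8, 9, 1, 11, 2, 13, 12]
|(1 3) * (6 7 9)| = |(1 3)(6 7 9)| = 6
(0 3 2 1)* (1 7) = (0 3 2 7 1) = [3, 0, 7, 2, 4, 5, 6, 1]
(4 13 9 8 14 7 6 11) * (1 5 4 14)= [0, 5, 2, 3, 13, 4, 11, 6, 1, 8, 10, 14, 12, 9, 7]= (1 5 4 13 9 8)(6 11 14 7)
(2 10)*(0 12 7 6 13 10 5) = (0 12 7 6 13 10 2 5) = [12, 1, 5, 3, 4, 0, 13, 6, 8, 9, 2, 11, 7, 10]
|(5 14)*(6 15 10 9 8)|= 10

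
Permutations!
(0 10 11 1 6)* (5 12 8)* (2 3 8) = (0 10 11 1 6)(2 3 8 5 12) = [10, 6, 3, 8, 4, 12, 0, 7, 5, 9, 11, 1, 2]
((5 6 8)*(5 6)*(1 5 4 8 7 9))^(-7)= ((1 5 4 8 6 7 9))^(-7)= (9)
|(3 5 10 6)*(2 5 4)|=6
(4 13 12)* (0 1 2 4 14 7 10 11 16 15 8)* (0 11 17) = (0 1 2 4 13 12 14 7 10 17)(8 11 16 15) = [1, 2, 4, 3, 13, 5, 6, 10, 11, 9, 17, 16, 14, 12, 7, 8, 15, 0]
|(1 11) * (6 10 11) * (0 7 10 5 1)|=12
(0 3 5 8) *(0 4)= (0 3 5 8 4)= [3, 1, 2, 5, 0, 8, 6, 7, 4]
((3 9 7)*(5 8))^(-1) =(3 7 9)(5 8)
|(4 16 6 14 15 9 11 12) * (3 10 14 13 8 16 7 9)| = 20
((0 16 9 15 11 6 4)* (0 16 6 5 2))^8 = ((0 6 4 16 9 15 11 5 2))^8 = (0 2 5 11 15 9 16 4 6)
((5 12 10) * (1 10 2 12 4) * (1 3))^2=(12)(1 5 3 10 4)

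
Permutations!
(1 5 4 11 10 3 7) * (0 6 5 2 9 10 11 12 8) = (0 6 5 4 12 8)(1 2 9 10 3 7) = [6, 2, 9, 7, 12, 4, 5, 1, 0, 10, 3, 11, 8]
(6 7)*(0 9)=(0 9)(6 7)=[9, 1, 2, 3, 4, 5, 7, 6, 8, 0]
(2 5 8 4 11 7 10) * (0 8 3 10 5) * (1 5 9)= (0 8 4 11 7 9 1 5 3 10 2)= [8, 5, 0, 10, 11, 3, 6, 9, 4, 1, 2, 7]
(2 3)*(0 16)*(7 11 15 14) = [16, 1, 3, 2, 4, 5, 6, 11, 8, 9, 10, 15, 12, 13, 7, 14, 0] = (0 16)(2 3)(7 11 15 14)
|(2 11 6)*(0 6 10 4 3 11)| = 12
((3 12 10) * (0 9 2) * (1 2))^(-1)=(0 2 1 9)(3 10 12)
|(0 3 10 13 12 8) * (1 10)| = |(0 3 1 10 13 12 8)| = 7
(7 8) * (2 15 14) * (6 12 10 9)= (2 15 14)(6 12 10 9)(7 8)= [0, 1, 15, 3, 4, 5, 12, 8, 7, 6, 9, 11, 10, 13, 2, 14]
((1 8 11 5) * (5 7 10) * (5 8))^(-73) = (1 5)(7 11 8 10)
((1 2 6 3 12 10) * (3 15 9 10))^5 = ((1 2 6 15 9 10)(3 12))^5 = (1 10 9 15 6 2)(3 12)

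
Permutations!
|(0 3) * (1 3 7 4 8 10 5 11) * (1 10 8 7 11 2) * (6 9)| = 14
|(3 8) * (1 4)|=|(1 4)(3 8)|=2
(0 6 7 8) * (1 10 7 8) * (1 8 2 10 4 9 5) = (0 6 2 10 7 8)(1 4 9 5) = [6, 4, 10, 3, 9, 1, 2, 8, 0, 5, 7]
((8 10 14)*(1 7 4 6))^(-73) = (1 6 4 7)(8 14 10)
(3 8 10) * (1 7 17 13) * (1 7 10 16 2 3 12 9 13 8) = (1 10 12 9 13 7 17 8 16 2 3) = [0, 10, 3, 1, 4, 5, 6, 17, 16, 13, 12, 11, 9, 7, 14, 15, 2, 8]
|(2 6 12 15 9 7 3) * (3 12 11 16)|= 20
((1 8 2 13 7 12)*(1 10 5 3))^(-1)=((1 8 2 13 7 12 10 5 3))^(-1)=(1 3 5 10 12 7 13 2 8)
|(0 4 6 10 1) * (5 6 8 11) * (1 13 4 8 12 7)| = 11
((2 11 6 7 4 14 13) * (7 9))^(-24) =((2 11 6 9 7 4 14 13))^(-24) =(14)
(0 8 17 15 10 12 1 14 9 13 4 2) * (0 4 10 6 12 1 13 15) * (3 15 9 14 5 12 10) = (0 8 17)(1 5 12 13 3 15 6 10)(2 4) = [8, 5, 4, 15, 2, 12, 10, 7, 17, 9, 1, 11, 13, 3, 14, 6, 16, 0]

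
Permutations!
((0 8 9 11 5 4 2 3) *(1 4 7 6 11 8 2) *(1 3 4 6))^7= (0 3 4 2)(1 11 7 6 5)(8 9)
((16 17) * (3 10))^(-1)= (3 10)(16 17)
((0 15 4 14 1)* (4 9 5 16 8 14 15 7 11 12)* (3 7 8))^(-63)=((0 8 14 1)(3 7 11 12 4 15 9 5 16))^(-63)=(16)(0 8 14 1)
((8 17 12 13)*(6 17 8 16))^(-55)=((6 17 12 13 16))^(-55)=(17)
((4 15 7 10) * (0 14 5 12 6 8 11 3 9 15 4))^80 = ((0 14 5 12 6 8 11 3 9 15 7 10))^80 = (0 9 6)(3 12 10)(5 7 11)(8 14 15)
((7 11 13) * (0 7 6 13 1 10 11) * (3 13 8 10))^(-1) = ((0 7)(1 3 13 6 8 10 11))^(-1) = (0 7)(1 11 10 8 6 13 3)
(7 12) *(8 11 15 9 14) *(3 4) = (3 4)(7 12)(8 11 15 9 14) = [0, 1, 2, 4, 3, 5, 6, 12, 11, 14, 10, 15, 7, 13, 8, 9]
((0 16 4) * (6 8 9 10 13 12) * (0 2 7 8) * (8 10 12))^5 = ((0 16 4 2 7 10 13 8 9 12 6))^5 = (0 10 6 7 12 2 9 4 8 16 13)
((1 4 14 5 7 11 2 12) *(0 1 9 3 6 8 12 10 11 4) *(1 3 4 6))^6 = (4 12 6 5)(7 14 9 8)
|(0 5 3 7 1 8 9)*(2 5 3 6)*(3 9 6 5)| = |(0 9)(1 8 6 2 3 7)| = 6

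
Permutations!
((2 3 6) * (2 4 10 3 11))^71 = (2 11)(3 10 4 6)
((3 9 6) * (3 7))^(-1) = (3 7 6 9)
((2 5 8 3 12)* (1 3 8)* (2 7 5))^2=(1 12 5 3 7)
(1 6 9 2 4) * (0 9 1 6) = (0 9 2 4 6 1) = [9, 0, 4, 3, 6, 5, 1, 7, 8, 2]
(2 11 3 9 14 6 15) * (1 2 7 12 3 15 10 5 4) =(1 2 11 15 7 12 3 9 14 6 10 5 4) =[0, 2, 11, 9, 1, 4, 10, 12, 8, 14, 5, 15, 3, 13, 6, 7]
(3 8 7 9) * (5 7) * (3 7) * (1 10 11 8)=[0, 10, 2, 1, 4, 3, 6, 9, 5, 7, 11, 8]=(1 10 11 8 5 3)(7 9)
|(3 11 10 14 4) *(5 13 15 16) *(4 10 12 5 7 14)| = 11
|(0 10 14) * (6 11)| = 6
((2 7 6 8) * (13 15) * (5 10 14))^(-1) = ((2 7 6 8)(5 10 14)(13 15))^(-1) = (2 8 6 7)(5 14 10)(13 15)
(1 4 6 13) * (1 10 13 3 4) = [0, 1, 2, 4, 6, 5, 3, 7, 8, 9, 13, 11, 12, 10] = (3 4 6)(10 13)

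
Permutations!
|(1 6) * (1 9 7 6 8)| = |(1 8)(6 9 7)| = 6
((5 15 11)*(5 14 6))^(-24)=(5 15 11 14 6)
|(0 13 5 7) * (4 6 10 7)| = |(0 13 5 4 6 10 7)| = 7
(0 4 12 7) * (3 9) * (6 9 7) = (0 4 12 6 9 3 7) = [4, 1, 2, 7, 12, 5, 9, 0, 8, 3, 10, 11, 6]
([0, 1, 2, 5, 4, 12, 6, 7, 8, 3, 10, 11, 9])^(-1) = [0, 1, 2, 9, 4, 3, 6, 7, 8, 12, 10, 11, 5]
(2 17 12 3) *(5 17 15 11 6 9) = (2 15 11 6 9 5 17 12 3) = [0, 1, 15, 2, 4, 17, 9, 7, 8, 5, 10, 6, 3, 13, 14, 11, 16, 12]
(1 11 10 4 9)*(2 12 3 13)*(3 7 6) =[0, 11, 12, 13, 9, 5, 3, 6, 8, 1, 4, 10, 7, 2] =(1 11 10 4 9)(2 12 7 6 3 13)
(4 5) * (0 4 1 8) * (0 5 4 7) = (0 7)(1 8 5) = [7, 8, 2, 3, 4, 1, 6, 0, 5]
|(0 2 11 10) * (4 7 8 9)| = 4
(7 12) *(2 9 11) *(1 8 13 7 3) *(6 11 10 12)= (1 8 13 7 6 11 2 9 10 12 3)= [0, 8, 9, 1, 4, 5, 11, 6, 13, 10, 12, 2, 3, 7]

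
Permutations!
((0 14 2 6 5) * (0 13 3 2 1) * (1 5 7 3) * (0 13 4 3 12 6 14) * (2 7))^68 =((1 13)(2 14 5 4 3 7 12 6))^68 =(2 3)(4 6)(5 12)(7 14)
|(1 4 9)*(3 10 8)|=|(1 4 9)(3 10 8)|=3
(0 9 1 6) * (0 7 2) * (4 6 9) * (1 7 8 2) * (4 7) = (0 7 1 9 4 6 8 2) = [7, 9, 0, 3, 6, 5, 8, 1, 2, 4]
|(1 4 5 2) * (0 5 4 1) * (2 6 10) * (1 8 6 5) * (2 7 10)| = 10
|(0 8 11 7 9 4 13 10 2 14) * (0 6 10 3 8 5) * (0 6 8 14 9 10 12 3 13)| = 13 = |(0 5 6 12 3 14 8 11 7 10 2 9 4)|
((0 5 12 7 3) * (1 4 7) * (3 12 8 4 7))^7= ((0 5 8 4 3)(1 7 12))^7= (0 8 3 5 4)(1 7 12)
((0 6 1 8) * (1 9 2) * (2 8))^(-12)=(9)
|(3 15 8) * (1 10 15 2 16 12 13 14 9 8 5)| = 8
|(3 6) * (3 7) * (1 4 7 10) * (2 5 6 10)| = 15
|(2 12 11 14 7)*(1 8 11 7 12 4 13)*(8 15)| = 10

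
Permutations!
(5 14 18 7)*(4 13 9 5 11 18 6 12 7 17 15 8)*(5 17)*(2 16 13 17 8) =(2 16 13 9 8 4 17 15)(5 14 6 12 7 11 18) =[0, 1, 16, 3, 17, 14, 12, 11, 4, 8, 10, 18, 7, 9, 6, 2, 13, 15, 5]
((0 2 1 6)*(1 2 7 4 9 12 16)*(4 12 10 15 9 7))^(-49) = (16)(9 15 10)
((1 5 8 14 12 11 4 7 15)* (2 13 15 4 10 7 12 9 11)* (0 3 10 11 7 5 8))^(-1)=(0 5 10 3)(1 15 13 2 12 4 7 9 14 8)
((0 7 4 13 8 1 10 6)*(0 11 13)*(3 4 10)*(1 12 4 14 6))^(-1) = (0 4 12 8 13 11 6 14 3 1 10 7)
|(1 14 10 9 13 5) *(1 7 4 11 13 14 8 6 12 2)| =|(1 8 6 12 2)(4 11 13 5 7)(9 14 10)| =15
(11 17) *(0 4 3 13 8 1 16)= [4, 16, 2, 13, 3, 5, 6, 7, 1, 9, 10, 17, 12, 8, 14, 15, 0, 11]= (0 4 3 13 8 1 16)(11 17)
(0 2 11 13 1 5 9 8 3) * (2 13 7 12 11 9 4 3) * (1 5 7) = (0 13 5 4 3)(1 7 12 11)(2 9 8) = [13, 7, 9, 0, 3, 4, 6, 12, 2, 8, 10, 1, 11, 5]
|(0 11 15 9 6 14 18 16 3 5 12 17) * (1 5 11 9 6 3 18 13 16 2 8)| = |(0 9 3 11 15 6 14 13 16 18 2 8 1 5 12 17)| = 16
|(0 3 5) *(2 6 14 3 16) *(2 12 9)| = |(0 16 12 9 2 6 14 3 5)| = 9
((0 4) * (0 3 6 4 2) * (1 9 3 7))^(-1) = (0 2)(1 7 4 6 3 9)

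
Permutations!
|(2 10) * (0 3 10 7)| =|(0 3 10 2 7)| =5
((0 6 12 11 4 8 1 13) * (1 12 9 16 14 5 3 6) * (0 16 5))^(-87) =(0 16 1 14 13)(3 6 9 5)(4 8 12 11)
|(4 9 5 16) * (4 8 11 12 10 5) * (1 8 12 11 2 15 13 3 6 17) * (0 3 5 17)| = 30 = |(0 3 6)(1 8 2 15 13 5 16 12 10 17)(4 9)|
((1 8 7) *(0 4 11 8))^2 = ((0 4 11 8 7 1))^2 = (0 11 7)(1 4 8)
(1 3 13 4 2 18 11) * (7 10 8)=[0, 3, 18, 13, 2, 5, 6, 10, 7, 9, 8, 1, 12, 4, 14, 15, 16, 17, 11]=(1 3 13 4 2 18 11)(7 10 8)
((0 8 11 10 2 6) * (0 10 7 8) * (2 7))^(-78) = (11)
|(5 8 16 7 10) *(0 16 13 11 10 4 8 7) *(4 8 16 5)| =|(0 5 7 8 13 11 10 4 16)| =9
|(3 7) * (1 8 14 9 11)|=|(1 8 14 9 11)(3 7)|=10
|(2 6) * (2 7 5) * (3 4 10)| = |(2 6 7 5)(3 4 10)| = 12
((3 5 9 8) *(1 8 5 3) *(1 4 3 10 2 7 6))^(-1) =((1 8 4 3 10 2 7 6)(5 9))^(-1) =(1 6 7 2 10 3 4 8)(5 9)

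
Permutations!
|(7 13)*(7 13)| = |(13)| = 1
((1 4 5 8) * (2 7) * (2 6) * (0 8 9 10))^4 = ((0 8 1 4 5 9 10)(2 7 6))^4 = (0 5 8 9 1 10 4)(2 7 6)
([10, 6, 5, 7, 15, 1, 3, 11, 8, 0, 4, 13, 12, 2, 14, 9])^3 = (0 15 10 9 4)(1 7 2 6 11 5 3 13)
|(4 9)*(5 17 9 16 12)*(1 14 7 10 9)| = 10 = |(1 14 7 10 9 4 16 12 5 17)|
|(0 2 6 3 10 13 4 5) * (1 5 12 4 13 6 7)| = 30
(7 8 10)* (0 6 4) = [6, 1, 2, 3, 0, 5, 4, 8, 10, 9, 7] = (0 6 4)(7 8 10)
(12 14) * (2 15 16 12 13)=(2 15 16 12 14 13)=[0, 1, 15, 3, 4, 5, 6, 7, 8, 9, 10, 11, 14, 2, 13, 16, 12]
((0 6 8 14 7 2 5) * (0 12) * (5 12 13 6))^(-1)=(0 12 2 7 14 8 6 13 5)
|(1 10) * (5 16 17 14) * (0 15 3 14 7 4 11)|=10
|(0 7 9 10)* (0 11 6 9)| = 4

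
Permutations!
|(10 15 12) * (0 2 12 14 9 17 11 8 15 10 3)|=12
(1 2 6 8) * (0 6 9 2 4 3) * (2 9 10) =(0 6 8 1 4 3)(2 10) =[6, 4, 10, 0, 3, 5, 8, 7, 1, 9, 2]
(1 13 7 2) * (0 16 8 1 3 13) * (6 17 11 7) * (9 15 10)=(0 16 8 1)(2 3 13 6 17 11 7)(9 15 10)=[16, 0, 3, 13, 4, 5, 17, 2, 1, 15, 9, 7, 12, 6, 14, 10, 8, 11]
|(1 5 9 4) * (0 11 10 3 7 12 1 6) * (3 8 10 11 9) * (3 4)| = 18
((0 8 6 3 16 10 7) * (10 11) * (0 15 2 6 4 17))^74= ((0 8 4 17)(2 6 3 16 11 10 7 15))^74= (0 4)(2 3 11 7)(6 16 10 15)(8 17)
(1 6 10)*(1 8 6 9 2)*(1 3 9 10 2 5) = (1 10 8 6 2 3 9 5) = [0, 10, 3, 9, 4, 1, 2, 7, 6, 5, 8]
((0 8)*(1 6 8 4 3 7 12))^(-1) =(0 8 6 1 12 7 3 4)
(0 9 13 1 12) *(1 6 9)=(0 1 12)(6 9 13)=[1, 12, 2, 3, 4, 5, 9, 7, 8, 13, 10, 11, 0, 6]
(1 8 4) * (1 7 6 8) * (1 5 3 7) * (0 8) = (0 8 4 1 5 3 7 6) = [8, 5, 2, 7, 1, 3, 0, 6, 4]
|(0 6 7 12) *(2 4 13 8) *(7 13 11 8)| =20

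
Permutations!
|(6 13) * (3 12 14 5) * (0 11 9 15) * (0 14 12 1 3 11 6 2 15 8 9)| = 8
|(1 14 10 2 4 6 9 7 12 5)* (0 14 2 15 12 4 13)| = 36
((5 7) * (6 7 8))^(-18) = (5 6)(7 8)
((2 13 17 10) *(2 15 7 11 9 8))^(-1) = (2 8 9 11 7 15 10 17 13)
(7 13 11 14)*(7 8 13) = [0, 1, 2, 3, 4, 5, 6, 7, 13, 9, 10, 14, 12, 11, 8] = (8 13 11 14)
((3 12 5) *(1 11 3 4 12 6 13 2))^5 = (1 2 13 6 3 11)(4 5 12)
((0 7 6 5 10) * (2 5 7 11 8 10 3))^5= (0 11 8 10)(2 3 5)(6 7)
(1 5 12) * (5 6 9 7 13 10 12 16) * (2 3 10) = (1 6 9 7 13 2 3 10 12)(5 16) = [0, 6, 3, 10, 4, 16, 9, 13, 8, 7, 12, 11, 1, 2, 14, 15, 5]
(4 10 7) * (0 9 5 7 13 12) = (0 9 5 7 4 10 13 12) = [9, 1, 2, 3, 10, 7, 6, 4, 8, 5, 13, 11, 0, 12]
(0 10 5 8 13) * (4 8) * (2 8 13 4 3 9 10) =(0 2 8 4 13)(3 9 10 5) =[2, 1, 8, 9, 13, 3, 6, 7, 4, 10, 5, 11, 12, 0]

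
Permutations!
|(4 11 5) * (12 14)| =6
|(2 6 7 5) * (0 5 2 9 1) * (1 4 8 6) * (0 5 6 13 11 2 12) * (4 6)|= 12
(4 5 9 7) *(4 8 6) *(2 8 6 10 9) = (2 8 10 9 7 6 4 5) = [0, 1, 8, 3, 5, 2, 4, 6, 10, 7, 9]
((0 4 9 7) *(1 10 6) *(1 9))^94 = ((0 4 1 10 6 9 7))^94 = (0 10 7 1 9 4 6)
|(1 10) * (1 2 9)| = 4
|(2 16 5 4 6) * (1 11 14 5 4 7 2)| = |(1 11 14 5 7 2 16 4 6)| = 9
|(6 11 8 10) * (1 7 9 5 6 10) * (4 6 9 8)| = 6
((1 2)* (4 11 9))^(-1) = (1 2)(4 9 11)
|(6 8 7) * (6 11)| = |(6 8 7 11)| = 4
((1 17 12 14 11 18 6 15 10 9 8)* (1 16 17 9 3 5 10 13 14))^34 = ((1 9 8 16 17 12)(3 5 10)(6 15 13 14 11 18))^34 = (1 17 8)(3 5 10)(6 11 13)(9 12 16)(14 15 18)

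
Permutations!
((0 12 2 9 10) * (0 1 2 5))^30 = ((0 12 5)(1 2 9 10))^30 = (12)(1 9)(2 10)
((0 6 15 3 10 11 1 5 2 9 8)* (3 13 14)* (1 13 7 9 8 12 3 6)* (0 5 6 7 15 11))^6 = ((15)(0 1 6 11 13 14 7 9 12 3 10)(2 8 5))^6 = (15)(0 7 1 9 6 12 11 3 13 10 14)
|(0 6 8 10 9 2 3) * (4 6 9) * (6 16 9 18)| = 10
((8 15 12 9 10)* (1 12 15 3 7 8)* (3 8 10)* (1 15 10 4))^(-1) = (1 4 7 3 9 12)(10 15)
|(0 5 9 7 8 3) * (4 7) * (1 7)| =|(0 5 9 4 1 7 8 3)| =8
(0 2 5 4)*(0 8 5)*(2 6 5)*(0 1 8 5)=(0 6)(1 8 2)(4 5)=[6, 8, 1, 3, 5, 4, 0, 7, 2]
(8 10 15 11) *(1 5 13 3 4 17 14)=(1 5 13 3 4 17 14)(8 10 15 11)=[0, 5, 2, 4, 17, 13, 6, 7, 10, 9, 15, 8, 12, 3, 1, 11, 16, 14]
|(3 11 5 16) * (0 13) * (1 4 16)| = |(0 13)(1 4 16 3 11 5)| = 6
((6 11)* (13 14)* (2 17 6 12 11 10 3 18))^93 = ((2 17 6 10 3 18)(11 12)(13 14))^93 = (2 10)(3 17)(6 18)(11 12)(13 14)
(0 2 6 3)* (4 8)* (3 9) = (0 2 6 9 3)(4 8) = [2, 1, 6, 0, 8, 5, 9, 7, 4, 3]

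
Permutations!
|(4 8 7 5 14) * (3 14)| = |(3 14 4 8 7 5)| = 6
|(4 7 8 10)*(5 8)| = 5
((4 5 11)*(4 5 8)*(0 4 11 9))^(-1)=((0 4 8 11 5 9))^(-1)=(0 9 5 11 8 4)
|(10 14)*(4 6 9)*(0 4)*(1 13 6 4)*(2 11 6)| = 14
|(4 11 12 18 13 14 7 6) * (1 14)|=|(1 14 7 6 4 11 12 18 13)|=9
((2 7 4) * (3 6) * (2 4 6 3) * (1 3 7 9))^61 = (1 3 7 6 2 9)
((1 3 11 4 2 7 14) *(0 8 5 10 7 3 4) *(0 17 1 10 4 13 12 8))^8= (1 11 2 5 12)(3 4 8 13 17)(7 10 14)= ((1 13 12 8 5 4 2 3 11 17)(7 14 10))^8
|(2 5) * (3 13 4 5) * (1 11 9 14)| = |(1 11 9 14)(2 3 13 4 5)| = 20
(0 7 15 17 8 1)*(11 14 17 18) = (0 7 15 18 11 14 17 8 1) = [7, 0, 2, 3, 4, 5, 6, 15, 1, 9, 10, 14, 12, 13, 17, 18, 16, 8, 11]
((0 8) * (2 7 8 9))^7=((0 9 2 7 8))^7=(0 2 8 9 7)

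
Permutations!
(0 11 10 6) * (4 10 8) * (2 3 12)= [11, 1, 3, 12, 10, 5, 0, 7, 4, 9, 6, 8, 2]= (0 11 8 4 10 6)(2 3 12)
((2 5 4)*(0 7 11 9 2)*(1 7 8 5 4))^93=(0 1 9)(2 8 7)(4 5 11)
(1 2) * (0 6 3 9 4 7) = [6, 2, 1, 9, 7, 5, 3, 0, 8, 4] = (0 6 3 9 4 7)(1 2)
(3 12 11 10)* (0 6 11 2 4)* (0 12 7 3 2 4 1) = [6, 0, 1, 7, 12, 5, 11, 3, 8, 9, 2, 10, 4] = (0 6 11 10 2 1)(3 7)(4 12)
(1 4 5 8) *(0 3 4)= (0 3 4 5 8 1)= [3, 0, 2, 4, 5, 8, 6, 7, 1]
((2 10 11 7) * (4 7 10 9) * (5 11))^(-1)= (2 7 4 9)(5 10 11)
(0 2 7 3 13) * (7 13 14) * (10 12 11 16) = [2, 1, 13, 14, 4, 5, 6, 3, 8, 9, 12, 16, 11, 0, 7, 15, 10] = (0 2 13)(3 14 7)(10 12 11 16)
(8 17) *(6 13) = (6 13)(8 17) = [0, 1, 2, 3, 4, 5, 13, 7, 17, 9, 10, 11, 12, 6, 14, 15, 16, 8]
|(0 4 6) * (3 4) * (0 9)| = 5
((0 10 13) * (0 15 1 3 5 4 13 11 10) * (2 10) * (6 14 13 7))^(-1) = (1 15 13 14 6 7 4 5 3)(2 11 10)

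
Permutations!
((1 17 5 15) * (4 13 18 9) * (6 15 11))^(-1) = (1 15 6 11 5 17)(4 9 18 13)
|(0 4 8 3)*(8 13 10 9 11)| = 8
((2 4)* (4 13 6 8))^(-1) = ((2 13 6 8 4))^(-1) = (2 4 8 6 13)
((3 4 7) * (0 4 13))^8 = (0 3 4 13 7)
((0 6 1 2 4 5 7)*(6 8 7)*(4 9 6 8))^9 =(0 7 8 5 4)(1 2 9 6)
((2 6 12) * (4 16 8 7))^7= ((2 6 12)(4 16 8 7))^7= (2 6 12)(4 7 8 16)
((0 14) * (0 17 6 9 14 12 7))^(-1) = (0 7 12)(6 17 14 9)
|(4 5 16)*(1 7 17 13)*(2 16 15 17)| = |(1 7 2 16 4 5 15 17 13)| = 9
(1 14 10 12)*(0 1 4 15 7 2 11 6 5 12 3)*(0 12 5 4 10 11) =(0 1 14 11 6 4 15 7 2)(3 12 10) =[1, 14, 0, 12, 15, 5, 4, 2, 8, 9, 3, 6, 10, 13, 11, 7]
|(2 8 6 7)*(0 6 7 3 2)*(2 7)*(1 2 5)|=4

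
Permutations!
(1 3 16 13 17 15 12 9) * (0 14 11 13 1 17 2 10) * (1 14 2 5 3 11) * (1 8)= [2, 11, 10, 16, 4, 3, 6, 7, 1, 17, 0, 13, 9, 5, 8, 12, 14, 15]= (0 2 10)(1 11 13 5 3 16 14 8)(9 17 15 12)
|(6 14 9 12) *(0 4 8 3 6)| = |(0 4 8 3 6 14 9 12)| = 8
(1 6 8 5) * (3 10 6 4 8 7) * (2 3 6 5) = (1 4 8 2 3 10 5)(6 7) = [0, 4, 3, 10, 8, 1, 7, 6, 2, 9, 5]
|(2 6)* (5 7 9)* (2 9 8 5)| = 3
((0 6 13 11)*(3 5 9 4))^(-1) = ((0 6 13 11)(3 5 9 4))^(-1) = (0 11 13 6)(3 4 9 5)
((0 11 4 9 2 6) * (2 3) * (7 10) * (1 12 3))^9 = (12)(7 10)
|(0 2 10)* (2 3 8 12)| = |(0 3 8 12 2 10)| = 6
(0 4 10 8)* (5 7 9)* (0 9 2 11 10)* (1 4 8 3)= (0 8 9 5 7 2 11 10 3 1 4)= [8, 4, 11, 1, 0, 7, 6, 2, 9, 5, 3, 10]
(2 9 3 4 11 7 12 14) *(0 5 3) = (0 5 3 4 11 7 12 14 2 9) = [5, 1, 9, 4, 11, 3, 6, 12, 8, 0, 10, 7, 14, 13, 2]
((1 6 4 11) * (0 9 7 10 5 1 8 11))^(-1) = (0 4 6 1 5 10 7 9)(8 11) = ((0 9 7 10 5 1 6 4)(8 11))^(-1)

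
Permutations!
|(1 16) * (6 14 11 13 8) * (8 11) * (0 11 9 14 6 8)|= |(0 11 13 9 14)(1 16)|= 10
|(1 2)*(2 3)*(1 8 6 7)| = 6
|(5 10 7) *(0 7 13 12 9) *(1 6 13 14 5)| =21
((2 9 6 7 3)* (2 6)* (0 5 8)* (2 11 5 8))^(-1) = (0 8)(2 5 11 9)(3 7 6)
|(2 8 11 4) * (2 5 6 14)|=7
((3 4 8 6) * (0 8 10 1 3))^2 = (0 6 8)(1 4)(3 10)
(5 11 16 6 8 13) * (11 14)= (5 14 11 16 6 8 13)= [0, 1, 2, 3, 4, 14, 8, 7, 13, 9, 10, 16, 12, 5, 11, 15, 6]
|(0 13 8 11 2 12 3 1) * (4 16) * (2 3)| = 6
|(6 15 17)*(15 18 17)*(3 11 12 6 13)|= |(3 11 12 6 18 17 13)|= 7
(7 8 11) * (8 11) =(7 11) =[0, 1, 2, 3, 4, 5, 6, 11, 8, 9, 10, 7]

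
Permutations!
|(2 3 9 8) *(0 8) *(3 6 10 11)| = 8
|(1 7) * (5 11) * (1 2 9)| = |(1 7 2 9)(5 11)| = 4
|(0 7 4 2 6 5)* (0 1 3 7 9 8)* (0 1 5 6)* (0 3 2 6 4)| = |(0 9 8 1 2 3 7)(4 6)| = 14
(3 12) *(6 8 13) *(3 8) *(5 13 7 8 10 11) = [0, 1, 2, 12, 4, 13, 3, 8, 7, 9, 11, 5, 10, 6] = (3 12 10 11 5 13 6)(7 8)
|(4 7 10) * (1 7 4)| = |(1 7 10)| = 3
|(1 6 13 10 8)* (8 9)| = |(1 6 13 10 9 8)| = 6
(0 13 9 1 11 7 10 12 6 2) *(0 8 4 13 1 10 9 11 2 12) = (0 1 2 8 4 13 11 7 9 10)(6 12) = [1, 2, 8, 3, 13, 5, 12, 9, 4, 10, 0, 7, 6, 11]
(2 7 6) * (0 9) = (0 9)(2 7 6) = [9, 1, 7, 3, 4, 5, 2, 6, 8, 0]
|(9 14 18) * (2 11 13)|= 3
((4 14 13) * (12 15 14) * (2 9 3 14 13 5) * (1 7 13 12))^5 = ((1 7 13 4)(2 9 3 14 5)(12 15))^5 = (1 7 13 4)(12 15)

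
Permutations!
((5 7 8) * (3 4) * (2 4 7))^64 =(2 8 3)(4 5 7)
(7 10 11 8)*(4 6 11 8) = (4 6 11)(7 10 8) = [0, 1, 2, 3, 6, 5, 11, 10, 7, 9, 8, 4]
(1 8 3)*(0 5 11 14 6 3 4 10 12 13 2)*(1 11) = (0 5 1 8 4 10 12 13 2)(3 11 14 6) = [5, 8, 0, 11, 10, 1, 3, 7, 4, 9, 12, 14, 13, 2, 6]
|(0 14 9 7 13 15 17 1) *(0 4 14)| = 8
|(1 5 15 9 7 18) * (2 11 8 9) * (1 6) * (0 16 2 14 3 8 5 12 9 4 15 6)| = 55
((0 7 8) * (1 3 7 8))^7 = (0 8)(1 3 7) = ((0 8)(1 3 7))^7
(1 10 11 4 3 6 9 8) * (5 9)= (1 10 11 4 3 6 5 9 8)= [0, 10, 2, 6, 3, 9, 5, 7, 1, 8, 11, 4]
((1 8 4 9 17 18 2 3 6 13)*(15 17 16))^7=((1 8 4 9 16 15 17 18 2 3 6 13))^7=(1 18 4 3 16 13 17 8 2 9 6 15)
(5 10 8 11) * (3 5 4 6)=(3 5 10 8 11 4 6)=[0, 1, 2, 5, 6, 10, 3, 7, 11, 9, 8, 4]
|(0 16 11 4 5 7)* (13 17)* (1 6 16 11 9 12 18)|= 30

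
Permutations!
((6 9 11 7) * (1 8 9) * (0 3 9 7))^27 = ((0 3 9 11)(1 8 7 6))^27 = (0 11 9 3)(1 6 7 8)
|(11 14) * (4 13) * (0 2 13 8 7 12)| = |(0 2 13 4 8 7 12)(11 14)| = 14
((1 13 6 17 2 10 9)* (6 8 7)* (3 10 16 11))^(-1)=((1 13 8 7 6 17 2 16 11 3 10 9))^(-1)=(1 9 10 3 11 16 2 17 6 7 8 13)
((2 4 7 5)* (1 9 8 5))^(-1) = (1 7 4 2 5 8 9)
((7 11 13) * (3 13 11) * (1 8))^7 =(1 8)(3 13 7)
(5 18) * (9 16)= (5 18)(9 16)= [0, 1, 2, 3, 4, 18, 6, 7, 8, 16, 10, 11, 12, 13, 14, 15, 9, 17, 5]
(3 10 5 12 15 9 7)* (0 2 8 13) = (0 2 8 13)(3 10 5 12 15 9 7) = [2, 1, 8, 10, 4, 12, 6, 3, 13, 7, 5, 11, 15, 0, 14, 9]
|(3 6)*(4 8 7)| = 6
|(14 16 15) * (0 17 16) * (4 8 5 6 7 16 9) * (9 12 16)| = |(0 17 12 16 15 14)(4 8 5 6 7 9)| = 6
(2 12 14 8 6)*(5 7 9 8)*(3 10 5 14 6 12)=(14)(2 3 10 5 7 9 8 12 6)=[0, 1, 3, 10, 4, 7, 2, 9, 12, 8, 5, 11, 6, 13, 14]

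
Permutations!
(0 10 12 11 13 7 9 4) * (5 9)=(0 10 12 11 13 7 5 9 4)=[10, 1, 2, 3, 0, 9, 6, 5, 8, 4, 12, 13, 11, 7]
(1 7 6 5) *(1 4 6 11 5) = (1 7 11 5 4 6) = [0, 7, 2, 3, 6, 4, 1, 11, 8, 9, 10, 5]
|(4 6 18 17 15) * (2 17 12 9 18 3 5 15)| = 30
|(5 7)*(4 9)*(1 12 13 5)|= 10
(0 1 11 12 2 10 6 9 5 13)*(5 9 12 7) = [1, 11, 10, 3, 4, 13, 12, 5, 8, 9, 6, 7, 2, 0] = (0 1 11 7 5 13)(2 10 6 12)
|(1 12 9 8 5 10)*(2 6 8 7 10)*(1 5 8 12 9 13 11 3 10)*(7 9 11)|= 10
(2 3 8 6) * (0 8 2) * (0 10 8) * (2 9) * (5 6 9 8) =(2 3 8 9)(5 6 10) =[0, 1, 3, 8, 4, 6, 10, 7, 9, 2, 5]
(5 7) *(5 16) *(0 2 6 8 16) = [2, 1, 6, 3, 4, 7, 8, 0, 16, 9, 10, 11, 12, 13, 14, 15, 5] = (0 2 6 8 16 5 7)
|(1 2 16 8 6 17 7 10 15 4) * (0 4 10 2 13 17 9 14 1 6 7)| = |(0 4 6 9 14 1 13 17)(2 16 8 7)(10 15)| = 8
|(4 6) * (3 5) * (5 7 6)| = |(3 7 6 4 5)| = 5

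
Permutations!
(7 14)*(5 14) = (5 14 7) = [0, 1, 2, 3, 4, 14, 6, 5, 8, 9, 10, 11, 12, 13, 7]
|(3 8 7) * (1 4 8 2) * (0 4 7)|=12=|(0 4 8)(1 7 3 2)|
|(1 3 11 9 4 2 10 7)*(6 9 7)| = 20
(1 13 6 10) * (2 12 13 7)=(1 7 2 12 13 6 10)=[0, 7, 12, 3, 4, 5, 10, 2, 8, 9, 1, 11, 13, 6]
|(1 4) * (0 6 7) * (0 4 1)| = |(0 6 7 4)| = 4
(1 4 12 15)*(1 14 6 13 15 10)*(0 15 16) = (0 15 14 6 13 16)(1 4 12 10) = [15, 4, 2, 3, 12, 5, 13, 7, 8, 9, 1, 11, 10, 16, 6, 14, 0]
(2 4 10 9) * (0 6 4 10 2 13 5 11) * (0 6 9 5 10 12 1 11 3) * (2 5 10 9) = (0 2 12 1 11 6 4 5 3)(9 13) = [2, 11, 12, 0, 5, 3, 4, 7, 8, 13, 10, 6, 1, 9]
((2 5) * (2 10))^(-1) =(2 10 5)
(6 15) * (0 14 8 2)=[14, 1, 0, 3, 4, 5, 15, 7, 2, 9, 10, 11, 12, 13, 8, 6]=(0 14 8 2)(6 15)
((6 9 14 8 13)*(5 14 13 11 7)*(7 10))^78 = (14)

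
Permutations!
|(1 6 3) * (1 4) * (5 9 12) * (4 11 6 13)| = 3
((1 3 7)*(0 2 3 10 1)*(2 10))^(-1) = (0 7 3 2 1 10)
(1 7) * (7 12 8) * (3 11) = (1 12 8 7)(3 11) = [0, 12, 2, 11, 4, 5, 6, 1, 7, 9, 10, 3, 8]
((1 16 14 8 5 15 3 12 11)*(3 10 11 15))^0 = ((1 16 14 8 5 3 12 15 10 11))^0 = (16)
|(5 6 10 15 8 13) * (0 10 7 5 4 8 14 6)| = |(0 10 15 14 6 7 5)(4 8 13)| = 21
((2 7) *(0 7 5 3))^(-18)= ((0 7 2 5 3))^(-18)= (0 2 3 7 5)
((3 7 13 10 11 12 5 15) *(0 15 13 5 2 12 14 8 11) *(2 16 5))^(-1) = (0 10 13 5 16 12 2 7 3 15)(8 14 11)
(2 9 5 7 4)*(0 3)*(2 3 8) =(0 8 2 9 5 7 4 3) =[8, 1, 9, 0, 3, 7, 6, 4, 2, 5]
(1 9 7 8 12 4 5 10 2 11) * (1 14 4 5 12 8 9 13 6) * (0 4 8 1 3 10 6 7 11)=(0 4 12 5 6 3 10 2)(1 13 7 9 11 14 8)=[4, 13, 0, 10, 12, 6, 3, 9, 1, 11, 2, 14, 5, 7, 8]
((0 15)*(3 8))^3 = (0 15)(3 8)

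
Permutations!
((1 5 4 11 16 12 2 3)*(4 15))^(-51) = ((1 5 15 4 11 16 12 2 3))^(-51) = (1 4 12)(2 5 11)(3 15 16)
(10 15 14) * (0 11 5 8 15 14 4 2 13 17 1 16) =(0 11 5 8 15 4 2 13 17 1 16)(10 14) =[11, 16, 13, 3, 2, 8, 6, 7, 15, 9, 14, 5, 12, 17, 10, 4, 0, 1]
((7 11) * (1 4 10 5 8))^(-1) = (1 8 5 10 4)(7 11) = ((1 4 10 5 8)(7 11))^(-1)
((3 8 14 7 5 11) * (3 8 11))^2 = (3 8 7)(5 11 14)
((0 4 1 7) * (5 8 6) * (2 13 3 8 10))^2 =((0 4 1 7)(2 13 3 8 6 5 10))^2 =(0 1)(2 3 6 10 13 8 5)(4 7)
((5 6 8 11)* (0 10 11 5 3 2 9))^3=(0 3)(2 10)(9 11)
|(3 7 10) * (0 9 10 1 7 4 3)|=6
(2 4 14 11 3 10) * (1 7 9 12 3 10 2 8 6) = (1 7 9 12 3 2 4 14 11 10 8 6) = [0, 7, 4, 2, 14, 5, 1, 9, 6, 12, 8, 10, 3, 13, 11]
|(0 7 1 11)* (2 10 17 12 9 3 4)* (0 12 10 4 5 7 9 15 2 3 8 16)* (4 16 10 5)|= |(0 9 8 10 17 5 7 1 11 12 15 2 16)(3 4)|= 26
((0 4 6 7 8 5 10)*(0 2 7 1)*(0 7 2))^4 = ((0 4 6 1 7 8 5 10))^4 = (0 7)(1 10)(4 8)(5 6)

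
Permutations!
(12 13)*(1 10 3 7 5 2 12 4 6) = (1 10 3 7 5 2 12 13 4 6) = [0, 10, 12, 7, 6, 2, 1, 5, 8, 9, 3, 11, 13, 4]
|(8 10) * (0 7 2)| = |(0 7 2)(8 10)| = 6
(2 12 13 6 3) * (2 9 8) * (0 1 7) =(0 1 7)(2 12 13 6 3 9 8) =[1, 7, 12, 9, 4, 5, 3, 0, 2, 8, 10, 11, 13, 6]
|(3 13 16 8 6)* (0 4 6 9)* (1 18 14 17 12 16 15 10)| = 15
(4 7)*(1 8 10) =(1 8 10)(4 7) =[0, 8, 2, 3, 7, 5, 6, 4, 10, 9, 1]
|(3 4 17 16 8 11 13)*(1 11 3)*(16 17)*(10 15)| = |(17)(1 11 13)(3 4 16 8)(10 15)| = 12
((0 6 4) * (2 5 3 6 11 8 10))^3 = ((0 11 8 10 2 5 3 6 4))^3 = (0 10 3)(2 6 11)(4 8 5)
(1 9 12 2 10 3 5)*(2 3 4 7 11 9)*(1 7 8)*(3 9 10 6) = (1 2 6 3 5 7 11 10 4 8)(9 12) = [0, 2, 6, 5, 8, 7, 3, 11, 1, 12, 4, 10, 9]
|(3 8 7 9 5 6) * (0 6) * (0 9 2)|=6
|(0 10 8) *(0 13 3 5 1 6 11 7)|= |(0 10 8 13 3 5 1 6 11 7)|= 10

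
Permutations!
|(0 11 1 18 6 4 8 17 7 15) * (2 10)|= |(0 11 1 18 6 4 8 17 7 15)(2 10)|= 10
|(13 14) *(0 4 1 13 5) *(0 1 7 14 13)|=|(0 4 7 14 5 1)|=6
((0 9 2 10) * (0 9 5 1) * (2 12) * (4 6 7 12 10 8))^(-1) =(0 1 5)(2 12 7 6 4 8)(9 10)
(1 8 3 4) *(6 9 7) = (1 8 3 4)(6 9 7) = [0, 8, 2, 4, 1, 5, 9, 6, 3, 7]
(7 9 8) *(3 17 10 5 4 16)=[0, 1, 2, 17, 16, 4, 6, 9, 7, 8, 5, 11, 12, 13, 14, 15, 3, 10]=(3 17 10 5 4 16)(7 9 8)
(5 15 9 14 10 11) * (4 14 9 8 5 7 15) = [0, 1, 2, 3, 14, 4, 6, 15, 5, 9, 11, 7, 12, 13, 10, 8] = (4 14 10 11 7 15 8 5)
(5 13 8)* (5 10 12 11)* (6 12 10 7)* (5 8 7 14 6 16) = (5 13 7 16)(6 12 11 8 14) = [0, 1, 2, 3, 4, 13, 12, 16, 14, 9, 10, 8, 11, 7, 6, 15, 5]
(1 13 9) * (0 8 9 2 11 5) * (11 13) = (0 8 9 1 11 5)(2 13) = [8, 11, 13, 3, 4, 0, 6, 7, 9, 1, 10, 5, 12, 2]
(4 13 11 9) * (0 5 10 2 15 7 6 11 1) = [5, 0, 15, 3, 13, 10, 11, 6, 8, 4, 2, 9, 12, 1, 14, 7] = (0 5 10 2 15 7 6 11 9 4 13 1)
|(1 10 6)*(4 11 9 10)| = 6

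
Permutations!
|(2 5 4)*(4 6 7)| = 5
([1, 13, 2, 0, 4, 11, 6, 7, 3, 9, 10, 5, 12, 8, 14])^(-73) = (14)(0 13 3 1 8)(5 11)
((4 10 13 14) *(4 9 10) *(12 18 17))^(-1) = (9 14 13 10)(12 17 18)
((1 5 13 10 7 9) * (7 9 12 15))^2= (1 13 9 5 10)(7 15 12)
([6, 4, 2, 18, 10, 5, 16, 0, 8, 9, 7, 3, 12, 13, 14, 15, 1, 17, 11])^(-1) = (0 7 10 4 1 16 6)(3 11 18)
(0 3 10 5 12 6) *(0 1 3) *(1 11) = (1 3 10 5 12 6 11) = [0, 3, 2, 10, 4, 12, 11, 7, 8, 9, 5, 1, 6]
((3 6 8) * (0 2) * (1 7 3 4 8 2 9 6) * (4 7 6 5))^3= ((0 9 5 4 8 7 3 1 6 2))^3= (0 4 3 2 5 7 6 9 8 1)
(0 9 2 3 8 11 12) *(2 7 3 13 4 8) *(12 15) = (0 9 7 3 2 13 4 8 11 15 12) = [9, 1, 13, 2, 8, 5, 6, 3, 11, 7, 10, 15, 0, 4, 14, 12]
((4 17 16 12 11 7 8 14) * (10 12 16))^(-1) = (4 14 8 7 11 12 10 17)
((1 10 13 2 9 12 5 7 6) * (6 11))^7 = (1 7 9 10 11 12 13 6 5 2)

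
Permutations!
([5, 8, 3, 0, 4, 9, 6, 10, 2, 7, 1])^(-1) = (0 3 2 8 1 10 7 9 5)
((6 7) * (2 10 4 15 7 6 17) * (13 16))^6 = ((2 10 4 15 7 17)(13 16))^6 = (17)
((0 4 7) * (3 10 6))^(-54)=(10)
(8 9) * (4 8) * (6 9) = [0, 1, 2, 3, 8, 5, 9, 7, 6, 4] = (4 8 6 9)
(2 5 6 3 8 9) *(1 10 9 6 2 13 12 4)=[0, 10, 5, 8, 1, 2, 3, 7, 6, 13, 9, 11, 4, 12]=(1 10 9 13 12 4)(2 5)(3 8 6)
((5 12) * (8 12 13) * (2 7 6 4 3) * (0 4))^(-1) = ((0 4 3 2 7 6)(5 13 8 12))^(-1) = (0 6 7 2 3 4)(5 12 8 13)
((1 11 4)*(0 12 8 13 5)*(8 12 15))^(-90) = (15)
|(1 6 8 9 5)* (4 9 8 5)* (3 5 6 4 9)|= |(9)(1 4 3 5)|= 4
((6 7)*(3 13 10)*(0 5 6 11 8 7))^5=(0 6 5)(3 10 13)(7 8 11)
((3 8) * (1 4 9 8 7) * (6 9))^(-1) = ((1 4 6 9 8 3 7))^(-1) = (1 7 3 8 9 6 4)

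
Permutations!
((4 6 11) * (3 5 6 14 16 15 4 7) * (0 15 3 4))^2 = (3 6 7 14)(4 16 5 11)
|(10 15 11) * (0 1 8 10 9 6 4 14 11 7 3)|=|(0 1 8 10 15 7 3)(4 14 11 9 6)|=35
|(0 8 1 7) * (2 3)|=|(0 8 1 7)(2 3)|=4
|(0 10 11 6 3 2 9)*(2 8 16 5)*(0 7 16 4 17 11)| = 30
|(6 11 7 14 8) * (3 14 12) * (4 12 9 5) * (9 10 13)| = |(3 14 8 6 11 7 10 13 9 5 4 12)| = 12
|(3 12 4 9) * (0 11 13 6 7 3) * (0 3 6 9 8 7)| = 10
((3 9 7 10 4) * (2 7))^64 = ((2 7 10 4 3 9))^64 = (2 3 10)(4 7 9)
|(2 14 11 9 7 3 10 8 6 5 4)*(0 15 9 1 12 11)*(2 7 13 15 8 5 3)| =30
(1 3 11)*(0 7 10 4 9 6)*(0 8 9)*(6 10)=[7, 3, 2, 11, 0, 5, 8, 6, 9, 10, 4, 1]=(0 7 6 8 9 10 4)(1 3 11)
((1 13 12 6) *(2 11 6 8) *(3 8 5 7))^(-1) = (1 6 11 2 8 3 7 5 12 13)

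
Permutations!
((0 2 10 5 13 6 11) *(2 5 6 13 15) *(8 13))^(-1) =(0 11 6 10 2 15 5)(8 13)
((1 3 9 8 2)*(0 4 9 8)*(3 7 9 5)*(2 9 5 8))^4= ((0 4 8 9)(1 7 5 3 2))^4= (9)(1 2 3 5 7)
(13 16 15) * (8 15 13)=(8 15)(13 16)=[0, 1, 2, 3, 4, 5, 6, 7, 15, 9, 10, 11, 12, 16, 14, 8, 13]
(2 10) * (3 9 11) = [0, 1, 10, 9, 4, 5, 6, 7, 8, 11, 2, 3] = (2 10)(3 9 11)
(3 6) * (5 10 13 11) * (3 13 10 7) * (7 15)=(3 6 13 11 5 15 7)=[0, 1, 2, 6, 4, 15, 13, 3, 8, 9, 10, 5, 12, 11, 14, 7]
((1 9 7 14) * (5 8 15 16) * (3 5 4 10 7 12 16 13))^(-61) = (1 16 7 9 4 14 12 10)(3 13 15 8 5)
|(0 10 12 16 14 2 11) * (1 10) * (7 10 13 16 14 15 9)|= |(0 1 13 16 15 9 7 10 12 14 2 11)|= 12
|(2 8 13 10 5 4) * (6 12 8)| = 8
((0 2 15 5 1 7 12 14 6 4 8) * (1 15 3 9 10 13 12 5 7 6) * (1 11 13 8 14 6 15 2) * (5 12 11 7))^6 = (0 9 5)(1 10 2)(3 15 8)(4 14 7 12 6)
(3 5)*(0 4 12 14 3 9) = (0 4 12 14 3 5 9) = [4, 1, 2, 5, 12, 9, 6, 7, 8, 0, 10, 11, 14, 13, 3]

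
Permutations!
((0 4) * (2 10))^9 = (0 4)(2 10)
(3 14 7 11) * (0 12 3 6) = (0 12 3 14 7 11 6) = [12, 1, 2, 14, 4, 5, 0, 11, 8, 9, 10, 6, 3, 13, 7]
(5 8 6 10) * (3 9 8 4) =(3 9 8 6 10 5 4) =[0, 1, 2, 9, 3, 4, 10, 7, 6, 8, 5]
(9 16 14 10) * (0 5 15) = [5, 1, 2, 3, 4, 15, 6, 7, 8, 16, 9, 11, 12, 13, 10, 0, 14] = (0 5 15)(9 16 14 10)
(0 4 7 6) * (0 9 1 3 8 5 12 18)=(0 4 7 6 9 1 3 8 5 12 18)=[4, 3, 2, 8, 7, 12, 9, 6, 5, 1, 10, 11, 18, 13, 14, 15, 16, 17, 0]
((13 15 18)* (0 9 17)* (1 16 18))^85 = (18)(0 9 17)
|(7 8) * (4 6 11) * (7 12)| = |(4 6 11)(7 8 12)| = 3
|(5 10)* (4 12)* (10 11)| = 6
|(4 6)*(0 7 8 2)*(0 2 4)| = |(0 7 8 4 6)| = 5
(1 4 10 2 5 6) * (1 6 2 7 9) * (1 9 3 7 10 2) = [0, 4, 5, 7, 2, 1, 6, 3, 8, 9, 10] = (10)(1 4 2 5)(3 7)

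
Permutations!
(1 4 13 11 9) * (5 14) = [0, 4, 2, 3, 13, 14, 6, 7, 8, 1, 10, 9, 12, 11, 5] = (1 4 13 11 9)(5 14)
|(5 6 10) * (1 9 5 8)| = 6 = |(1 9 5 6 10 8)|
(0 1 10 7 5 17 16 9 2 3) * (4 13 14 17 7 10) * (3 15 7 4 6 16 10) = (0 1 6 16 9 2 15 7 5 4 13 14 17 10 3) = [1, 6, 15, 0, 13, 4, 16, 5, 8, 2, 3, 11, 12, 14, 17, 7, 9, 10]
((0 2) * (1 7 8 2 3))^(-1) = ((0 3 1 7 8 2))^(-1) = (0 2 8 7 1 3)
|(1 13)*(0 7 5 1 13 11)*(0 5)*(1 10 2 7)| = 7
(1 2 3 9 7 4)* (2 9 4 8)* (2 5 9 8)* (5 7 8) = (1 5 9 8 7 2 3 4) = [0, 5, 3, 4, 1, 9, 6, 2, 7, 8]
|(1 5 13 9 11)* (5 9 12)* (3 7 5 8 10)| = 21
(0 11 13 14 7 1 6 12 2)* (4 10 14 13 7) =(0 11 7 1 6 12 2)(4 10 14) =[11, 6, 0, 3, 10, 5, 12, 1, 8, 9, 14, 7, 2, 13, 4]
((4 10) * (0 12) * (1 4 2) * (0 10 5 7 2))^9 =((0 12 10)(1 4 5 7 2))^9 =(12)(1 2 7 5 4)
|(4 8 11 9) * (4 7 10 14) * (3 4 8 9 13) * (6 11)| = 10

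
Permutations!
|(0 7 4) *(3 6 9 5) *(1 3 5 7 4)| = 10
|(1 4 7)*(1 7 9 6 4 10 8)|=3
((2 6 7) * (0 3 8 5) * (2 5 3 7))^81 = ((0 7 5)(2 6)(3 8))^81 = (2 6)(3 8)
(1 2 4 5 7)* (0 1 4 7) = (0 1 2 7 4 5) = [1, 2, 7, 3, 5, 0, 6, 4]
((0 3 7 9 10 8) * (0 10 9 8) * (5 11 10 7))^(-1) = (0 10 11 5 3)(7 8)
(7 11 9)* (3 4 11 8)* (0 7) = (0 7 8 3 4 11 9) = [7, 1, 2, 4, 11, 5, 6, 8, 3, 0, 10, 9]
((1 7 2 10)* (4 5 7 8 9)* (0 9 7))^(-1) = (0 5 4 9)(1 10 2 7 8)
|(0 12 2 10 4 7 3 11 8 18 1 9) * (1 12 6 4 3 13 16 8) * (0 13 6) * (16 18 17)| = 9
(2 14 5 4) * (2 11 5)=(2 14)(4 11 5)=[0, 1, 14, 3, 11, 4, 6, 7, 8, 9, 10, 5, 12, 13, 2]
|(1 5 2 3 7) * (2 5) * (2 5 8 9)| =|(1 5 8 9 2 3 7)| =7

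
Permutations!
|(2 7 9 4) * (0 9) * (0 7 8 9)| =|(2 8 9 4)| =4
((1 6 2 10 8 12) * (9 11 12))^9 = (1 6 2 10 8 9 11 12) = ((1 6 2 10 8 9 11 12))^9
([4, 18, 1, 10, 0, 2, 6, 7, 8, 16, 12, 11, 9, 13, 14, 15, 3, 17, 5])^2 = [0, 5, 18, 12, 4, 1, 6, 7, 8, 3, 9, 11, 16, 13, 14, 15, 10, 17, 2]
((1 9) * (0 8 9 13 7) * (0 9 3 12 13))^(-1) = (0 1 9 7 13 12 3 8)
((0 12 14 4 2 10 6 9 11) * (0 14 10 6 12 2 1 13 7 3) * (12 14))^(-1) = (0 3 7 13 1 4 14 10 12 11 9 6 2)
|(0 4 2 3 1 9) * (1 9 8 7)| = 15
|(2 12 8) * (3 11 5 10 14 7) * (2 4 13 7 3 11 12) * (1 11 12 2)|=35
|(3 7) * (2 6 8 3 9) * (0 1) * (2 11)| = |(0 1)(2 6 8 3 7 9 11)| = 14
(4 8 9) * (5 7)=(4 8 9)(5 7)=[0, 1, 2, 3, 8, 7, 6, 5, 9, 4]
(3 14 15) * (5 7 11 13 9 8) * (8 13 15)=(3 14 8 5 7 11 15)(9 13)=[0, 1, 2, 14, 4, 7, 6, 11, 5, 13, 10, 15, 12, 9, 8, 3]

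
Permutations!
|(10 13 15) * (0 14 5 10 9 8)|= |(0 14 5 10 13 15 9 8)|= 8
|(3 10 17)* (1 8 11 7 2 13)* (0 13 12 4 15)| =|(0 13 1 8 11 7 2 12 4 15)(3 10 17)| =30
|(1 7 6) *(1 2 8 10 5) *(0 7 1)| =7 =|(0 7 6 2 8 10 5)|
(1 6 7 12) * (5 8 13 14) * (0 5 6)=(0 5 8 13 14 6 7 12 1)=[5, 0, 2, 3, 4, 8, 7, 12, 13, 9, 10, 11, 1, 14, 6]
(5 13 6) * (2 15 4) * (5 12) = (2 15 4)(5 13 6 12) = [0, 1, 15, 3, 2, 13, 12, 7, 8, 9, 10, 11, 5, 6, 14, 4]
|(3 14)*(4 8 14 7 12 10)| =|(3 7 12 10 4 8 14)| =7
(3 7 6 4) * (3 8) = [0, 1, 2, 7, 8, 5, 4, 6, 3] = (3 7 6 4 8)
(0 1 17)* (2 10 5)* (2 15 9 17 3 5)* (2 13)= (0 1 3 5 15 9 17)(2 10 13)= [1, 3, 10, 5, 4, 15, 6, 7, 8, 17, 13, 11, 12, 2, 14, 9, 16, 0]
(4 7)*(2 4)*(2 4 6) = [0, 1, 6, 3, 7, 5, 2, 4] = (2 6)(4 7)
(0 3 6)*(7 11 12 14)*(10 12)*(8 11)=[3, 1, 2, 6, 4, 5, 0, 8, 11, 9, 12, 10, 14, 13, 7]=(0 3 6)(7 8 11 10 12 14)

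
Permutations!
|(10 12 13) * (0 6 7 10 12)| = 4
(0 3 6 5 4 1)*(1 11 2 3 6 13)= (0 6 5 4 11 2 3 13 1)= [6, 0, 3, 13, 11, 4, 5, 7, 8, 9, 10, 2, 12, 1]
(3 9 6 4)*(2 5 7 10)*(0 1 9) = (0 1 9 6 4 3)(2 5 7 10) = [1, 9, 5, 0, 3, 7, 4, 10, 8, 6, 2]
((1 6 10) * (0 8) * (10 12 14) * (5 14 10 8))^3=(0 8 14 5)(1 10 12 6)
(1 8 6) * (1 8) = (6 8) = [0, 1, 2, 3, 4, 5, 8, 7, 6]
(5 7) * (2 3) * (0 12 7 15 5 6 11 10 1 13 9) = [12, 13, 3, 2, 4, 15, 11, 6, 8, 0, 1, 10, 7, 9, 14, 5] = (0 12 7 6 11 10 1 13 9)(2 3)(5 15)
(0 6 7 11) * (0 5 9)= (0 6 7 11 5 9)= [6, 1, 2, 3, 4, 9, 7, 11, 8, 0, 10, 5]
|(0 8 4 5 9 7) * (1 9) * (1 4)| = 10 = |(0 8 1 9 7)(4 5)|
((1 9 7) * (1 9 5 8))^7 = ((1 5 8)(7 9))^7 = (1 5 8)(7 9)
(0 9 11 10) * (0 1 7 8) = (0 9 11 10 1 7 8) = [9, 7, 2, 3, 4, 5, 6, 8, 0, 11, 1, 10]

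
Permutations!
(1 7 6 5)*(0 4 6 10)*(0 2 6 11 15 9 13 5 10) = [4, 7, 6, 3, 11, 1, 10, 0, 8, 13, 2, 15, 12, 5, 14, 9] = (0 4 11 15 9 13 5 1 7)(2 6 10)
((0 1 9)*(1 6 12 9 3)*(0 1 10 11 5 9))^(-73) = (0 12 6)(1 9 5 11 10 3)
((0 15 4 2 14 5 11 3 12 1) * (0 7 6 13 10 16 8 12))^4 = ((0 15 4 2 14 5 11 3)(1 7 6 13 10 16 8 12))^4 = (0 14)(1 10)(2 3)(4 11)(5 15)(6 8)(7 16)(12 13)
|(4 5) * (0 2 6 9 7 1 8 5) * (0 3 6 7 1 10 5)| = |(0 2 7 10 5 4 3 6 9 1 8)| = 11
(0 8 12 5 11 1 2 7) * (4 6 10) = (0 8 12 5 11 1 2 7)(4 6 10) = [8, 2, 7, 3, 6, 11, 10, 0, 12, 9, 4, 1, 5]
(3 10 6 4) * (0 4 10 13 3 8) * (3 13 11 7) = (13)(0 4 8)(3 11 7)(6 10) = [4, 1, 2, 11, 8, 5, 10, 3, 0, 9, 6, 7, 12, 13]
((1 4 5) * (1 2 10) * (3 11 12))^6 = ((1 4 5 2 10)(3 11 12))^6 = (12)(1 4 5 2 10)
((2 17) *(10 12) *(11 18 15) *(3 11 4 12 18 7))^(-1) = ((2 17)(3 11 7)(4 12 10 18 15))^(-1) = (2 17)(3 7 11)(4 15 18 10 12)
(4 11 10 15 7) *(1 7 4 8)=[0, 7, 2, 3, 11, 5, 6, 8, 1, 9, 15, 10, 12, 13, 14, 4]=(1 7 8)(4 11 10 15)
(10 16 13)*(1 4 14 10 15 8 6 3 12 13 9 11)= (1 4 14 10 16 9 11)(3 12 13 15 8 6)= [0, 4, 2, 12, 14, 5, 3, 7, 6, 11, 16, 1, 13, 15, 10, 8, 9]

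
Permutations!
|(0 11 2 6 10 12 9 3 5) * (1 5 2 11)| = |(0 1 5)(2 6 10 12 9 3)| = 6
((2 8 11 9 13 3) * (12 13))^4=(2 12 8 13 11 3 9)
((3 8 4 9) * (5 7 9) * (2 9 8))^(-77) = ((2 9 3)(4 5 7 8))^(-77) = (2 9 3)(4 8 7 5)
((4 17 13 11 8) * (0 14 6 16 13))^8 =((0 14 6 16 13 11 8 4 17))^8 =(0 17 4 8 11 13 16 6 14)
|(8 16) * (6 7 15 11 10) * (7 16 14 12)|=|(6 16 8 14 12 7 15 11 10)|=9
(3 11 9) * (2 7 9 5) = (2 7 9 3 11 5) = [0, 1, 7, 11, 4, 2, 6, 9, 8, 3, 10, 5]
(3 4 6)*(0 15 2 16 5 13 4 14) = (0 15 2 16 5 13 4 6 3 14) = [15, 1, 16, 14, 6, 13, 3, 7, 8, 9, 10, 11, 12, 4, 0, 2, 5]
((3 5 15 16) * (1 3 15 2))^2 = (16)(1 5)(2 3) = ((1 3 5 2)(15 16))^2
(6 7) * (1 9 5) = (1 9 5)(6 7) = [0, 9, 2, 3, 4, 1, 7, 6, 8, 5]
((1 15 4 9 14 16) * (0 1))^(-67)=(0 4 16 15 14 1 9)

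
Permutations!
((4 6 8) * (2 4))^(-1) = ((2 4 6 8))^(-1) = (2 8 6 4)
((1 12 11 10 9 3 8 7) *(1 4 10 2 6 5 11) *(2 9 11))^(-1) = ((1 12)(2 6 5)(3 8 7 4 10 11 9))^(-1) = (1 12)(2 5 6)(3 9 11 10 4 7 8)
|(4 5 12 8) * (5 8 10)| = 6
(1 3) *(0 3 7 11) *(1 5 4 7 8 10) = (0 3 5 4 7 11)(1 8 10) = [3, 8, 2, 5, 7, 4, 6, 11, 10, 9, 1, 0]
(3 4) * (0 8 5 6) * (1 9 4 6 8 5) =[5, 9, 2, 6, 3, 8, 0, 7, 1, 4] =(0 5 8 1 9 4 3 6)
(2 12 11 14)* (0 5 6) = [5, 1, 12, 3, 4, 6, 0, 7, 8, 9, 10, 14, 11, 13, 2] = (0 5 6)(2 12 11 14)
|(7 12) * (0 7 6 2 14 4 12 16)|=15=|(0 7 16)(2 14 4 12 6)|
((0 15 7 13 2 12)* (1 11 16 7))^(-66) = (0 13 11)(1 12 7)(2 16 15)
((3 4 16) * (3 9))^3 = ((3 4 16 9))^3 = (3 9 16 4)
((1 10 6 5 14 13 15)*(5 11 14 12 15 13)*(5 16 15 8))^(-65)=(1 16 11 10 15 14 6)(5 12 8)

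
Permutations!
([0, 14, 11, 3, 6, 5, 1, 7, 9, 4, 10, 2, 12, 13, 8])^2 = [0, 8, 2, 3, 1, 5, 14, 7, 4, 6, 10, 11, 12, 13, 9]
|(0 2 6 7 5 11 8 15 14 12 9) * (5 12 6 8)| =|(0 2 8 15 14 6 7 12 9)(5 11)| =18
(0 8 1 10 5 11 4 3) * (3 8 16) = (0 16 3)(1 10 5 11 4 8) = [16, 10, 2, 0, 8, 11, 6, 7, 1, 9, 5, 4, 12, 13, 14, 15, 3]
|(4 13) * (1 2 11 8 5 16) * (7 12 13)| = 12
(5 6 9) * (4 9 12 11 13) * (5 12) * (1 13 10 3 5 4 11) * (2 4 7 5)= [0, 13, 4, 2, 9, 6, 7, 5, 8, 12, 3, 10, 1, 11]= (1 13 11 10 3 2 4 9 12)(5 6 7)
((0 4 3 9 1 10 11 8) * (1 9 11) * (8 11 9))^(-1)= (11)(0 8 9 3 4)(1 10)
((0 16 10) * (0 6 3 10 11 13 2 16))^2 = (2 11)(3 6 10)(13 16)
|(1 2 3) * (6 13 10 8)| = 12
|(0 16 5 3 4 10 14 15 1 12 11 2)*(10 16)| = |(0 10 14 15 1 12 11 2)(3 4 16 5)| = 8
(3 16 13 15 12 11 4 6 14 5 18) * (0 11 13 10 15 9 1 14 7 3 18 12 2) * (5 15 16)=[11, 14, 0, 5, 6, 12, 7, 3, 8, 1, 16, 4, 13, 9, 15, 2, 10, 17, 18]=(18)(0 11 4 6 7 3 5 12 13 9 1 14 15 2)(10 16)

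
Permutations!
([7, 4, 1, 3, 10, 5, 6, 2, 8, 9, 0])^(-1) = [10, 2, 7, 3, 1, 5, 6, 0, 8, 9, 4]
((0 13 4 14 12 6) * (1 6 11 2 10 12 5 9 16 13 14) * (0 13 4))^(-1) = (0 13 6 1 4 16 9 5 14)(2 11 12 10)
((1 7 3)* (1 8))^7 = (1 8 3 7)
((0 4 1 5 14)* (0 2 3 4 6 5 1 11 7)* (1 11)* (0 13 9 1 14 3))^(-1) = ((0 6 5 3 4 14 2)(1 11 7 13 9))^(-1) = (0 2 14 4 3 5 6)(1 9 13 7 11)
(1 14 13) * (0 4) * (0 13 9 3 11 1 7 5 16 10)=(0 4 13 7 5 16 10)(1 14 9 3 11)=[4, 14, 2, 11, 13, 16, 6, 5, 8, 3, 0, 1, 12, 7, 9, 15, 10]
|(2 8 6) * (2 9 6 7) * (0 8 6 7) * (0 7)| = 6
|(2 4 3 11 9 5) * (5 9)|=5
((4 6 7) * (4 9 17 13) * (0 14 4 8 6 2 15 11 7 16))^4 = ((0 14 4 2 15 11 7 9 17 13 8 6 16))^4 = (0 15 17 16 2 9 6 4 7 8 14 11 13)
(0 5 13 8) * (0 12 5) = [0, 1, 2, 3, 4, 13, 6, 7, 12, 9, 10, 11, 5, 8] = (5 13 8 12)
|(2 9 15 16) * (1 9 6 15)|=|(1 9)(2 6 15 16)|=4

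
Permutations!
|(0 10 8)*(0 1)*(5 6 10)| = 6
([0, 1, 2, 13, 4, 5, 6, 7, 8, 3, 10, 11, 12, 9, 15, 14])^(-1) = [0, 1, 2, 9, 4, 5, 6, 7, 8, 13, 10, 11, 12, 3, 15, 14]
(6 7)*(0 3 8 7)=(0 3 8 7 6)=[3, 1, 2, 8, 4, 5, 0, 6, 7]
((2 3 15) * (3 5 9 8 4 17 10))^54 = (17)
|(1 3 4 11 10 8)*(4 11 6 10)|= 7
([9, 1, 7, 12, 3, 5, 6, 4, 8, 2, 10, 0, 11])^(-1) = [11, 1, 9, 4, 7, 5, 6, 2, 8, 0, 10, 12, 3]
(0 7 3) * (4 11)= [7, 1, 2, 0, 11, 5, 6, 3, 8, 9, 10, 4]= (0 7 3)(4 11)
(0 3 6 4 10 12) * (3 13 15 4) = [13, 1, 2, 6, 10, 5, 3, 7, 8, 9, 12, 11, 0, 15, 14, 4] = (0 13 15 4 10 12)(3 6)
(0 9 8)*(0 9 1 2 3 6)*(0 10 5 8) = (0 1 2 3 6 10 5 8 9) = [1, 2, 3, 6, 4, 8, 10, 7, 9, 0, 5]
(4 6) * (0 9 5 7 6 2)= (0 9 5 7 6 4 2)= [9, 1, 0, 3, 2, 7, 4, 6, 8, 5]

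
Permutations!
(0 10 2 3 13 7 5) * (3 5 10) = (0 3 13 7 10 2 5) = [3, 1, 5, 13, 4, 0, 6, 10, 8, 9, 2, 11, 12, 7]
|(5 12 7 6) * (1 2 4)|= 12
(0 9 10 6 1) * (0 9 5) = (0 5)(1 9 10 6) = [5, 9, 2, 3, 4, 0, 1, 7, 8, 10, 6]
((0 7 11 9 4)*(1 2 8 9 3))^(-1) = ((0 7 11 3 1 2 8 9 4))^(-1) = (0 4 9 8 2 1 3 11 7)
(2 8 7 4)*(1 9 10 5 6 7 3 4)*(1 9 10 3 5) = (1 10)(2 8 5 6 7 9 3 4) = [0, 10, 8, 4, 2, 6, 7, 9, 5, 3, 1]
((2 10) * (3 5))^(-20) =((2 10)(3 5))^(-20) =(10)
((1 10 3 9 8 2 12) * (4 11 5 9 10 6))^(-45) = ((1 6 4 11 5 9 8 2 12)(3 10))^(-45) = (12)(3 10)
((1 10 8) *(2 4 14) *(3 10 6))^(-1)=((1 6 3 10 8)(2 4 14))^(-1)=(1 8 10 3 6)(2 14 4)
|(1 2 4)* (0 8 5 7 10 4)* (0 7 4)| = 8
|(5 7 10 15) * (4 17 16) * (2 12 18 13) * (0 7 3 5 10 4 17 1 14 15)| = 28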